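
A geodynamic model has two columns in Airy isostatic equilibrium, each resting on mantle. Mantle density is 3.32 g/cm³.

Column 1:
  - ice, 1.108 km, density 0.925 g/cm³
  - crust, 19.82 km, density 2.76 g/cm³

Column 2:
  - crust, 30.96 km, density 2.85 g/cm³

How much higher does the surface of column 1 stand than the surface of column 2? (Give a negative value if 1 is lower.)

−0.24 km

For any compensation level in the mantle, the mantle terms cancel and isostasy reduces to e = (Σt_1 − Σt_2) − (Σ(ρt)_1 − Σ(ρt)_2) / ρ_m.
Σt_1 = 20.928 km; Σt_2 = 30.96 km; Σ(ρt)_1 = 55.7281; Σ(ρt)_2 = 88.236 (in km·g/cm³).
e = (20.928 − 30.96) − (55.7281 − 88.236) / 3.32 = −0.24 km.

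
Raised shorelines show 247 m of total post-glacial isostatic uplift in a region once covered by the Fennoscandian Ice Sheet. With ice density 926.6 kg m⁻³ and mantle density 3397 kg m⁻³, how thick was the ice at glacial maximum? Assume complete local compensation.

906 m

u = t ρ_ice/ρ_m → t = u ρ_m/ρ_ice = 247 m × 3397/926.6 = 906 m.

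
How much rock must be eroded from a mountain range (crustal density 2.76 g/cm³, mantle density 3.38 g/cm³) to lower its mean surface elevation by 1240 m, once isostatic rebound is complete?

Net drop Δ = e − u = e − e ρ_c/ρ_m = e (ρ_m − ρ_c)/ρ_m.
e = Δ ρ_m/(ρ_m − ρ_c) = 1240 m × 3.38/0.62 = 6760 m.

6760 m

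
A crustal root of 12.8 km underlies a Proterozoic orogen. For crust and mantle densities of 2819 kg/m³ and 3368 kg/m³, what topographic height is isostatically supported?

2.49 km

By Archimedes' principle applied to the lithosphere: ρ_c h = (ρ_m − ρ_c) r.
h = r (ρ_m − ρ_c) / ρ_c = 12.8 km × (3368 − 2819) / 2819 = 2.49 km.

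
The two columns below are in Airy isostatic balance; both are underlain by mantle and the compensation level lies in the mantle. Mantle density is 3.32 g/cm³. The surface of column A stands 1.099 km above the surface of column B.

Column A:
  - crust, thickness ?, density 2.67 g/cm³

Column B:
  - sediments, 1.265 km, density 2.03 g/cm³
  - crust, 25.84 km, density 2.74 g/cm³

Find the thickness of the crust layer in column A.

Take the compensation level at the base of the deeper column (depth z_c below the surface of column A) and equate Σ ρ_i t_i down to z_c; mantle fills any gap and the z_c terms cancel.
Column A: x×2.67 + (z_c − 0 − x)×3.32
Column B: 1.099×0 + 1.265×2.03 + 25.84×2.74 + (z_c − 1.099 − 27.105)×3.32
The z_c×3.32 term appears on both sides and cancels. Collect the known terms of each column as K = Σ(ρt)_known − 3.32 × (depth of known layers): K_A = 0 − 3.32×0 = 0; K_B = 73.36955 − 3.32×(1.099 + 27.105) = −20.26773.
Balance: K_A − x×(3.32 − 2.67) = K_B, so x = (K_A − K_B)/(3.32 − 2.67) = 20.2677/0.65 = 31.2 km.

31.2 km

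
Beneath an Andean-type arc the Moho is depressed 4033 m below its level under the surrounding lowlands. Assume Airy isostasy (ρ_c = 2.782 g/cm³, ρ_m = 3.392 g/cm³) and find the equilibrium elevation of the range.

884 m

Isostatic balance requires: ρ_c h = (ρ_m − ρ_c) r.
h = r (ρ_m − ρ_c) / ρ_c = 4033 m × (3.392 − 2.782) / 2.782 = 884 m.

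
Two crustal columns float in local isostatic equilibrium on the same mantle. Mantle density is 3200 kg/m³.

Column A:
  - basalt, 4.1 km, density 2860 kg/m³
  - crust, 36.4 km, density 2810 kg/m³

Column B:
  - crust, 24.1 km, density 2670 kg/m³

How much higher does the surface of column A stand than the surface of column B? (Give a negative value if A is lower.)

For any compensation level in the mantle, the mantle terms cancel and isostasy reduces to e = (Σt_A − Σt_B) − (Σ(ρt)_A − Σ(ρt)_B) / ρ_m.
Σt_A = 40.5 km; Σt_B = 24.1 km; Σ(ρt)_A = 114010; Σ(ρt)_B = 64347 (in km·kg/m³).
e = (40.5 − 24.1) − (114010 − 64347) / 3200 = 0.88 km.

0.88 km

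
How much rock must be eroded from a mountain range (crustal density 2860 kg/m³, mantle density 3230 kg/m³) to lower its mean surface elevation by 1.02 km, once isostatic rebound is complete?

Net drop Δ = e − u = e − e ρ_c/ρ_m = e (ρ_m − ρ_c)/ρ_m.
e = Δ ρ_m/(ρ_m − ρ_c) = 1.02 km × 3230/370 = 8.9 km.

8.9 km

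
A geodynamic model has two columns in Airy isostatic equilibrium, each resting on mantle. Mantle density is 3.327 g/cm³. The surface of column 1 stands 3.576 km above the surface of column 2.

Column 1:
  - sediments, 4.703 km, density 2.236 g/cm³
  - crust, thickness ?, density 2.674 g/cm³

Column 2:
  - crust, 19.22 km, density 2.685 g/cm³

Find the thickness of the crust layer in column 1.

Take the compensation level at the base of the deeper column (depth z_c below the surface of column 1) and equate Σ ρ_i t_i down to z_c; mantle fills any gap and the z_c terms cancel.
Column 1: 4.703×2.236 + x×2.674 + (z_c − 4.703 − x)×3.327
Column 2: 3.576×0 + 19.22×2.685 + (z_c − 3.576 − 19.22)×3.327
The z_c×3.327 term appears on both sides and cancels. Collect the known terms of each column as K = Σ(ρt)_known − 3.327 × (depth of known layers): K_1 = 10.515908 − 3.327×4.703 = −5.130973; K_2 = 51.6057 − 3.327×(3.576 + 19.22) = −24.236592.
Balance: K_1 − x×(3.327 − 2.674) = K_2, so x = (K_1 − K_2)/(3.327 − 2.674) = 19.1056/0.653 = 29.3 km.

29.3 km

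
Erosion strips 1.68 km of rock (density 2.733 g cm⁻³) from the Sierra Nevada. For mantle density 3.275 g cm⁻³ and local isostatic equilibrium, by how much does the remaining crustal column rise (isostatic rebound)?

Unloading: uplift u = e ρ_c/ρ_m = 1.68 km × 2.733/3.275 = 1.4 km.

1.4 km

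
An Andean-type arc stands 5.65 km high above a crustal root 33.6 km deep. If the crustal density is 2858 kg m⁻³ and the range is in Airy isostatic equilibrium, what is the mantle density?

3340 kg m⁻³

Airy balance: ρ_c h = (ρ_m − ρ_c) r → ρ_m = ρ_c (1 + h/r).
ρ_m = 2858 × (1 + 5.65 km/33.6 km) = 3340 kg m⁻³.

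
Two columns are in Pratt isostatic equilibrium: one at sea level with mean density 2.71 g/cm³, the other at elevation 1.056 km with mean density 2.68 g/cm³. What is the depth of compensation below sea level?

ρ_ref D = ρ (D + h) → D (ρ_ref − ρ) = ρ h.
D = ρ h/(ρ_ref − ρ) = 2.68 × 1.056 km/(2.71 − 2.68) = 94.3 km.

94.3 km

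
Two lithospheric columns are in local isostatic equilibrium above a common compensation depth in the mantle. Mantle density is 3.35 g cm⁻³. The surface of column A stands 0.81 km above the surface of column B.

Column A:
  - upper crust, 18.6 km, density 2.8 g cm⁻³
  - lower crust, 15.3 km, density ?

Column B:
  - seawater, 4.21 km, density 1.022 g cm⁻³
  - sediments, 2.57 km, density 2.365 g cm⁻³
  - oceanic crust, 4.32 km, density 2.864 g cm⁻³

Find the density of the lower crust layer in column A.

2.9 g cm⁻³

Take the compensation level at the base of the deeper column (depth z_c below the surface of column A) and equate Σ ρ_i t_i down to z_c; mantle fills any gap and the z_c terms cancel.
Column A: 18.6×2.8 + 15.3×ρ + (z_c − 33.9)×3.35
Column B: 0.81×0 + 4.21×1.022 + 2.57×2.365 + 4.32×2.864 + (z_c − 0.81 − 11.1)×3.35
The z_c×3.35 term appears on both sides and cancels. Collect the known terms of each column as K = Σ(ρt)_known − 3.35 × (depth of known layers): K_A = 52.08 − 3.35×33.9 = −61.485; K_B = 22.75315 − 3.35×(0.81 + 11.1) = −17.14535.
Balance: K_A + 15.3×ρ = K_B, so ρ = (K_B − K_A)/15.3 = 44.3396/15.3 = 2.9 g cm⁻³.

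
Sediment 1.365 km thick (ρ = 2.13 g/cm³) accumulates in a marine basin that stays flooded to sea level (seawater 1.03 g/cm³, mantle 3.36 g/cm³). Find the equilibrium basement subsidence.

0.644 km

Submarine loading: the sediment displaces seawater, and the subsidence is in turn flooded, so s (ρ_m − ρ_w) = t (ρ_sed − ρ_w).
s = 1.365 km × (2.13 − 1.03) / (3.36 − 1.03) = 0.644 km.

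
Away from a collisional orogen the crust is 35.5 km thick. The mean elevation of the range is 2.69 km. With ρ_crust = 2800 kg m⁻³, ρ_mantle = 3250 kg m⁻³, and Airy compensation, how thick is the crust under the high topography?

54.9 km

Root depth r = h ρ_c / (ρ_m − ρ_c) = 2.69 km × 2800 / 450 = 16.74 km.
Total thickness = T + h + r = 35.5 km + 2.69 km + 16.74 km = 54.9 km.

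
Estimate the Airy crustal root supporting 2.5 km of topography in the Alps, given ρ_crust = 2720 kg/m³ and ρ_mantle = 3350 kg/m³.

10.8 km

Balancing pressure at the compensation depth: the weight of the topography is balanced by the buoyancy of the root, ρ_c h = (ρ_m − ρ_c) r.
r = h · ρ_c / (ρ_m − ρ_c) = 2.5 km × 2720 / (3350 − 2720) = 10.8 km.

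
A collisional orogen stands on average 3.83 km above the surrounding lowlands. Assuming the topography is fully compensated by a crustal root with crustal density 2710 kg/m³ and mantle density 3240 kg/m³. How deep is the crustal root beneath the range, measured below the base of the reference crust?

19.6 km

Balancing pressure at the compensation depth: the weight of the topography is balanced by the buoyancy of the root, ρ_c h = (ρ_m − ρ_c) r.
r = h · ρ_c / (ρ_m − ρ_c) = 3.83 km × 2710 / (3240 − 2710) = 19.6 km.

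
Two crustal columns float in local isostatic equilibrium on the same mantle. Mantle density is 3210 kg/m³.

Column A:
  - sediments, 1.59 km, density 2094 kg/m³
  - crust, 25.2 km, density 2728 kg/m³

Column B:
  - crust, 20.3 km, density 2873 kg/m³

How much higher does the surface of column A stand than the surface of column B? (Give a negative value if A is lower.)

2.21 km

For any compensation level in the mantle, the mantle terms cancel and isostasy reduces to e = (Σt_A − Σt_B) − (Σ(ρt)_A − Σ(ρt)_B) / ρ_m.
Σt_A = 26.79 km; Σt_B = 20.3 km; Σ(ρt)_A = 72075.06; Σ(ρt)_B = 58321.9 (in km·kg/m³).
e = (26.79 − 20.3) − (72075.06 − 58321.9) / 3210 = 2.21 km.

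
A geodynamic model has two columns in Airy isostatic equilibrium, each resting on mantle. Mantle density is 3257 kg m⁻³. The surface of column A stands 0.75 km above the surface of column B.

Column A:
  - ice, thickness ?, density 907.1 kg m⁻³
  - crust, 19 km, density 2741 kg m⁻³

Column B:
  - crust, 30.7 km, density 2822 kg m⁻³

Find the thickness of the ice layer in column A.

2.55 km

Take the compensation level at the base of the deeper column (depth z_c below the surface of column A) and equate Σ ρ_i t_i down to z_c; mantle fills any gap and the z_c terms cancel.
Column A: x×907.1 + 19×2741 + (z_c − 19 − x)×3257
Column B: 0.75×0 + 30.7×2822 + (z_c − 0.75 − 30.7)×3257
The z_c×3257 term appears on both sides and cancels. Collect the known terms of each column as K = Σ(ρt)_known − 3257 × (depth of known layers): K_A = 52079 − 3257×19 = −9804; K_B = 86635.4 − 3257×(0.75 + 30.7) = −15797.25.
Balance: K_A − x×(3257 − 907.1) = K_B, so x = (K_A − K_B)/(3257 − 907.1) = 5993.25/2349.9 = 2.55 km.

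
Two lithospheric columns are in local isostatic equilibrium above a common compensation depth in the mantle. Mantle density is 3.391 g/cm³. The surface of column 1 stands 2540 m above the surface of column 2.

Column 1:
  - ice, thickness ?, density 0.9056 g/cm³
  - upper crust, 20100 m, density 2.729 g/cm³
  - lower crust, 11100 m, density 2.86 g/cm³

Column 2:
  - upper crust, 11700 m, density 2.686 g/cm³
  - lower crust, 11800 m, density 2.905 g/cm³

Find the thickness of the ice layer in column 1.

1370 m

Take the compensation level at the base of the deeper column (depth z_c below the surface of column 1) and equate Σ ρ_i t_i down to z_c; mantle fills any gap and the z_c terms cancel.
Column 1: x×0.9056 + 20100×2.729 + 11100×2.86 + (z_c − 31200 − x)×3.391
Column 2: 2540×0 + 11700×2.686 + 11800×2.905 + (z_c − 2540 − 23500)×3.391
The z_c×3.391 term appears on both sides and cancels. Collect the known terms of each column as K = Σ(ρt)_known − 3.391 × (depth of known layers): K_1 = 86598.9 − 3.391×31200 = −19200.3; K_2 = 65705.2 − 3.391×(2540 + 23500) = −22596.44.
Balance: K_1 − x×(3.391 − 0.9056) = K_2, so x = (K_1 − K_2)/(3.391 − 0.9056) = 3396.14/2.4854 = 1370 m.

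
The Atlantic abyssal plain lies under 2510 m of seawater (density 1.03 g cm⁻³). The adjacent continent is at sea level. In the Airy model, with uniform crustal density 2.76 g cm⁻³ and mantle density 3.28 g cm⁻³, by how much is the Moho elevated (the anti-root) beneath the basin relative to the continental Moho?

Balancing pressure at the compensation depth: replacing crust with seawater at the top is compensated by replacing crust with mantle at the base: d (ρ_c − ρ_w) = a (ρ_m − ρ_c).
a = d (ρ_c − ρ_w)/(ρ_m − ρ_c) = 2510 m × 1.73/0.52 = 8350 m.

8350 m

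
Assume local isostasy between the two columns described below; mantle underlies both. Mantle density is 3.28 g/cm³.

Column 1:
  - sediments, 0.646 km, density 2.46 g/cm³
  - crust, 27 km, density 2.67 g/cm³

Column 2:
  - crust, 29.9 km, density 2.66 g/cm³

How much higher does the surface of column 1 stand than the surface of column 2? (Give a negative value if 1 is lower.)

−0.469 km

For any compensation level in the mantle, the mantle terms cancel and isostasy reduces to e = (Σt_1 − Σt_2) − (Σ(ρt)_1 − Σ(ρt)_2) / ρ_m.
Σt_1 = 27.646 km; Σt_2 = 29.9 km; Σ(ρt)_1 = 73.67916; Σ(ρt)_2 = 79.534 (in km·g/cm³).
e = (27.646 − 29.9) − (73.67916 − 79.534) / 3.28 = −0.469 km.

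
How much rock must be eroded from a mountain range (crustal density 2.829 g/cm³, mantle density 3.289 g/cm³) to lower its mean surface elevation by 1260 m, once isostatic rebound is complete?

9010 m

Net drop Δ = e − u = e − e ρ_c/ρ_m = e (ρ_m − ρ_c)/ρ_m.
e = Δ ρ_m/(ρ_m − ρ_c) = 1260 m × 3.289/0.46 = 9010 m.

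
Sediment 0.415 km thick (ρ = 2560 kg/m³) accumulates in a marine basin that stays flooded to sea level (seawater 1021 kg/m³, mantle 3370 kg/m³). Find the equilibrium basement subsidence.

0.272 km

Submarine loading: the sediment displaces seawater, and the subsidence is in turn flooded, so s (ρ_m − ρ_w) = t (ρ_sed − ρ_w).
s = 0.415 km × (2560 − 1021) / (3370 − 1021) = 0.272 km.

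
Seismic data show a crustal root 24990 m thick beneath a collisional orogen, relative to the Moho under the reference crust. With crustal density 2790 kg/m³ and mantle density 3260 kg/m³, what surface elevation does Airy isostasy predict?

4210 m

Balancing pressure at the compensation depth: ρ_c h = (ρ_m − ρ_c) r.
h = r (ρ_m − ρ_c) / ρ_c = 24990 m × (3260 − 2790) / 2790 = 4210 m.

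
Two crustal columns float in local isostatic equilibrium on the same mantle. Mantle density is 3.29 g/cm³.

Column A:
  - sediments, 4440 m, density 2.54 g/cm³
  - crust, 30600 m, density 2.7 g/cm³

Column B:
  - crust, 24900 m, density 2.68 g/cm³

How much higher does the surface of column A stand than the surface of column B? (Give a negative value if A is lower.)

For any compensation level in the mantle, the mantle terms cancel and isostasy reduces to e = (Σt_A − Σt_B) − (Σ(ρt)_A − Σ(ρt)_B) / ρ_m.
Σt_A = 35040 m; Σt_B = 24900 m; Σ(ρt)_A = 93897.6; Σ(ρt)_B = 66732 (in m·g/cm³).
e = (35040 − 24900) − (93897.6 − 66732) / 3.29 = 1880 m.

1880 m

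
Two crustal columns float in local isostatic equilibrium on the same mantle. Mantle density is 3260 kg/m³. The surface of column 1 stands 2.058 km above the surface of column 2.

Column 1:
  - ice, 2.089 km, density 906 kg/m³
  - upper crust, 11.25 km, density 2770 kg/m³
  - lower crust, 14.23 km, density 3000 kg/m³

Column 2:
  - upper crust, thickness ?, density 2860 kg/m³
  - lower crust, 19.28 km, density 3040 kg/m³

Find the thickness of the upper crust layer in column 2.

7.95 km

Take the compensation level at the base of the deeper column (depth z_c below the surface of column 1) and equate Σ ρ_i t_i down to z_c; mantle fills any gap and the z_c terms cancel.
Column 1: 2.089×906 + 11.25×2770 + 14.23×3000 + (z_c − 27.569)×3260
Column 2: 2.058×0 + x×2860 + 19.28×3040 + (z_c − 2.058 − 19.28 − x)×3260
The z_c×3260 term appears on both sides and cancels. Collect the known terms of each column as K = Σ(ρt)_known − 3260 × (depth of known layers): K_1 = 75745.134 − 3260×27.569 = −14129.806; K_2 = 58611.2 − 3260×(2.058 + 19.28) = −10950.68.
Balance: K_1 = K_2 − x×(3260 − 2860), so x = (K_2 − K_1)/(3260 − 2860) = 3179.13/400 = 7.95 km.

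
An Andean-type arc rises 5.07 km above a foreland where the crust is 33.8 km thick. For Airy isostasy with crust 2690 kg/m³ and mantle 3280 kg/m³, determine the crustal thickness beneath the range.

62 km

Root depth r = h ρ_c / (ρ_m − ρ_c) = 5.07 km × 2690 / 590 = 23.12 km.
Total thickness = T + h + r = 33.8 km + 5.07 km + 23.12 km = 62 km.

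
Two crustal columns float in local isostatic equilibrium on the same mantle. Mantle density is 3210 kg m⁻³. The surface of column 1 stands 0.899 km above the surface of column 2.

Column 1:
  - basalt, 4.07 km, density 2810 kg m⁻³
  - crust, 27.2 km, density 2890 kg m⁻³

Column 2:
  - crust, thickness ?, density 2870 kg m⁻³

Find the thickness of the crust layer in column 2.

Take the compensation level at the base of the deeper column (depth z_c below the surface of column 1) and equate Σ ρ_i t_i down to z_c; mantle fills any gap and the z_c terms cancel.
Column 1: 4.07×2810 + 27.2×2890 + (z_c − 31.27)×3210
Column 2: 0.899×0 + x×2870 + (z_c − 0.899 − 0 − x)×3210
The z_c×3210 term appears on both sides and cancels. Collect the known terms of each column as K = Σ(ρt)_known − 3210 × (depth of known layers): K_1 = 90044.7 − 3210×31.27 = −10332; K_2 = 0 − 3210×(0.899 + 0) = −2885.79.
Balance: K_1 = K_2 − x×(3210 − 2870), so x = (K_2 − K_1)/(3210 − 2870) = 7446.21/340 = 21.9 km.

21.9 km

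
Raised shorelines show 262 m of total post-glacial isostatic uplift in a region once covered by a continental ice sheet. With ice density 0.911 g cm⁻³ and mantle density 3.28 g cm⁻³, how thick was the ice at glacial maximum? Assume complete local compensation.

943 m

u = t ρ_ice/ρ_m → t = u ρ_m/ρ_ice = 262 m × 3.28/0.911 = 943 m.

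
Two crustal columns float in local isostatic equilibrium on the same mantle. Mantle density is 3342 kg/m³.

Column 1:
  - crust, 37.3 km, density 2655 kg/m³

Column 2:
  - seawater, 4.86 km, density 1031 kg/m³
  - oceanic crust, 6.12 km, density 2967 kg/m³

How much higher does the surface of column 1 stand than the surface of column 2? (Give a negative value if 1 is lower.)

3.62 km

For any compensation level in the mantle, the mantle terms cancel and isostasy reduces to e = (Σt_1 − Σt_2) − (Σ(ρt)_1 − Σ(ρt)_2) / ρ_m.
Σt_1 = 37.3 km; Σt_2 = 10.98 km; Σ(ρt)_1 = 99031.5; Σ(ρt)_2 = 23168.7 (in km·kg/m³).
e = (37.3 − 10.98) − (99031.5 − 23168.7) / 3342 = 3.62 km.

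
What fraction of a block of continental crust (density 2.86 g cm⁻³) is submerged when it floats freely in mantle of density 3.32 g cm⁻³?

0.861

Submerged fraction = ρ_obj/ρ_fluid = 2.86/3.32 = 0.861.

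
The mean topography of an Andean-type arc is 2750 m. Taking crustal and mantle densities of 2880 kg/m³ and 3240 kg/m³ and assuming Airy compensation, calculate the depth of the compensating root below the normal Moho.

22000 m

By Archimedes' principle applied to the lithosphere: the weight of the topography is balanced by the buoyancy of the root, ρ_c h = (ρ_m − ρ_c) r.
r = h · ρ_c / (ρ_m − ρ_c) = 2750 m × 2880 / (3240 − 2880) = 22000 m.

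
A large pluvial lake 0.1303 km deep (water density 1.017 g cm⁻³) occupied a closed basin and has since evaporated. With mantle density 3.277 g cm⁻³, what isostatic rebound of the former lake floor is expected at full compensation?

0.0404 km

u = d ρ_w/ρ_m = 0.1303 km × 1.017/3.277 = 0.0404 km.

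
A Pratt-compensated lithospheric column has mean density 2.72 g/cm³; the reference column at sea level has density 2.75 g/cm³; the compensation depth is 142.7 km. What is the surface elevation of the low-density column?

1.57 km

ρ_ref D = ρ (D + h) → h = D (ρ_ref − ρ)/ρ.
h = 142.7 km × (2.75 − 2.72)/2.72 = 1.57 km.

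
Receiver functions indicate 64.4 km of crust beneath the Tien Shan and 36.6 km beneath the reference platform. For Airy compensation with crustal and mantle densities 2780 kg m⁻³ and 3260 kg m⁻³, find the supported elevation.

Excess crust Δ = 64.4 km − 36.6 km = 27.8 km, split between elevation h and root r with h + r = Δ.
Airy balance ρ_c h = (ρ_m − ρ_c) r gives r = h ρ_c/(ρ_m − ρ_c), so h (1 + ρ_c/(ρ_m − ρ_c)) = Δ, i.e. h = Δ (ρ_m − ρ_c)/ρ_m.
h = 27.8 km × 480/3260 = 4.09 km.

4.09 km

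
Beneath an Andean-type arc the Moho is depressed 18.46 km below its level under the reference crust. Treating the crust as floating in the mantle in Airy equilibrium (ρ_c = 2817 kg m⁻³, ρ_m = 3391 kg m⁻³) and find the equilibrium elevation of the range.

By Archimedes' principle applied to the lithosphere: ρ_c h = (ρ_m − ρ_c) r.
h = r (ρ_m − ρ_c) / ρ_c = 18.46 km × (3391 − 2817) / 2817 = 3.76 km.

3.76 km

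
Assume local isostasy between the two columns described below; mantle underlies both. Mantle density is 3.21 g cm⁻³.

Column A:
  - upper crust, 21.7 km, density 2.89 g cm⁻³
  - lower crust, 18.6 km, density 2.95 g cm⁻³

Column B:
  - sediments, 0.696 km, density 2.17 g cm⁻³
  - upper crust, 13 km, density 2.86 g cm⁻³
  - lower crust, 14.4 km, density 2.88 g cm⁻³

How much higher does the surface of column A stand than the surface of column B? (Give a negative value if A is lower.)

For any compensation level in the mantle, the mantle terms cancel and isostasy reduces to e = (Σt_A − Σt_B) − (Σ(ρt)_A − Σ(ρt)_B) / ρ_m.
Σt_A = 40.3 km; Σt_B = 28.096 km; Σ(ρt)_A = 117.583; Σ(ρt)_B = 80.16232 (in km·g cm⁻³).
e = (40.3 − 28.096) − (117.583 − 80.16232) / 3.21 = 0.546 km.

0.546 km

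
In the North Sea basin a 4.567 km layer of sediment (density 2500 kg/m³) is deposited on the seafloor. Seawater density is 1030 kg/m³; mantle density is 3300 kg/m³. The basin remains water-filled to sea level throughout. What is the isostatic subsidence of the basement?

Submarine loading: the sediment displaces seawater, and the subsidence is in turn flooded, so s (ρ_m − ρ_w) = t (ρ_sed − ρ_w).
s = 4.567 km × (2500 − 1030) / (3300 − 1030) = 2.96 km.

2.96 km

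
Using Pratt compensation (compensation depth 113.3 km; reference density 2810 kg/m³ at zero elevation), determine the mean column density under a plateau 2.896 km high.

Pratt balance: ρ_ref D = ρ (D + h).
ρ = ρ_ref D/(D + h) = 2810 × 113.3 km/(113.3 km + 2.896 km) = 2740 kg/m³.

2740 kg/m³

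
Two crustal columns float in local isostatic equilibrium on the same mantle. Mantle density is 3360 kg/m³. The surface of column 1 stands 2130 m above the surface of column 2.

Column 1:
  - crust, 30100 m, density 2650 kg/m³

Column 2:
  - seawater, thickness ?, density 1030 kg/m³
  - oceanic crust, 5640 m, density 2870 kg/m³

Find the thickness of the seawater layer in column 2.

4910 m

Take the compensation level at the base of the deeper column (depth z_c below the surface of column 1) and equate Σ ρ_i t_i down to z_c; mantle fills any gap and the z_c terms cancel.
Column 1: 30100×2650 + (z_c − 30100)×3360
Column 2: 2130×0 + x×1030 + 5640×2870 + (z_c − 2130 − 5640 − x)×3360
The z_c×3360 term appears on both sides and cancels. Collect the known terms of each column as K = Σ(ρt)_known − 3360 × (depth of known layers): K_1 = 79765000 − 3360×30100 = −21371000; K_2 = 16186800 − 3360×(2130 + 5640) = −9920400.
Balance: K_1 = K_2 − x×(3360 − 1030), so x = (K_2 − K_1)/(3360 − 1030) = 11450600/2330 = 4910 m.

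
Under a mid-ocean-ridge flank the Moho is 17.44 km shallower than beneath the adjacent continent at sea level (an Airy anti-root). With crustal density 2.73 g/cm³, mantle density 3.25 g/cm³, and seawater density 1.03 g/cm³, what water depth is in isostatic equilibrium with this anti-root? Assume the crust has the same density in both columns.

Replacing a thickness d of crust by seawater at the top must be balanced by replacing crust with mantle at the base: d (ρ_c − ρ_w) = a (ρ_m − ρ_c).
d = a (ρ_m − ρ_c)/(ρ_c − ρ_w) = 17.44 km × 0.52/1.7 = 5.33 km.

5.33 km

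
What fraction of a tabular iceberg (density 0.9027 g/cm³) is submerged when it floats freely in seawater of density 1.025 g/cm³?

88.1%

Submerged fraction = ρ_obj/ρ_fluid = 0.9027/1.025 = 88.1%.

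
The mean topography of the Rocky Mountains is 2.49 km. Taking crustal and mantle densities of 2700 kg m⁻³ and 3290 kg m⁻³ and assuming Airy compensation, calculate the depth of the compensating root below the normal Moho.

11.4 km

In Airy isostatic equilibrium: the weight of the topography is balanced by the buoyancy of the root, ρ_c h = (ρ_m − ρ_c) r.
r = h · ρ_c / (ρ_m − ρ_c) = 2.49 km × 2700 / (3290 − 2700) = 11.4 km.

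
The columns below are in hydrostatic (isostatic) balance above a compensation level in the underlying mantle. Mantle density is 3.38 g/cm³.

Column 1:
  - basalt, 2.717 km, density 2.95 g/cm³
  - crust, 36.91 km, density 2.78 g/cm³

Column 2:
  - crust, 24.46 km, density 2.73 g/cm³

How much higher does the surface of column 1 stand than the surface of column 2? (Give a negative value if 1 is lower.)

2.19 km

For any compensation level in the mantle, the mantle terms cancel and isostasy reduces to e = (Σt_1 − Σt_2) − (Σ(ρt)_1 − Σ(ρt)_2) / ρ_m.
Σt_1 = 39.627 km; Σt_2 = 24.46 km; Σ(ρt)_1 = 110.62495; Σ(ρt)_2 = 66.7758 (in km·g/cm³).
e = (39.627 − 24.46) − (110.62495 − 66.7758) / 3.38 = 2.19 km.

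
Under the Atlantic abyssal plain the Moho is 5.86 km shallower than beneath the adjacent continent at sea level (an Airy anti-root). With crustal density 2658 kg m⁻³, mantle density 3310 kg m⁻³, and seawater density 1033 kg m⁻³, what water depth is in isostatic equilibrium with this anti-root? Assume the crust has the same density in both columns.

Replacing a thickness d of crust by seawater at the top must be balanced by replacing crust with mantle at the base: d (ρ_c − ρ_w) = a (ρ_m − ρ_c).
d = a (ρ_m − ρ_c)/(ρ_c − ρ_w) = 5.86 km × 652/1625 = 2.35 km.

2.35 km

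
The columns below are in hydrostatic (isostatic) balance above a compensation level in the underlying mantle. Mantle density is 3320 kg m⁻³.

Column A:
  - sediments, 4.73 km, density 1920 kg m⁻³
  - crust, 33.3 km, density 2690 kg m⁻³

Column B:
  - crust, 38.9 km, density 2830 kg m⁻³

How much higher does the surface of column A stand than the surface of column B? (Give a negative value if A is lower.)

2.57 km

For any compensation level in the mantle, the mantle terms cancel and isostasy reduces to e = (Σt_A − Σt_B) − (Σ(ρt)_A − Σ(ρt)_B) / ρ_m.
Σt_A = 38.03 km; Σt_B = 38.9 km; Σ(ρt)_A = 98658.6; Σ(ρt)_B = 110087 (in km·kg m⁻³).
e = (38.03 − 38.9) − (98658.6 − 110087) / 3320 = 2.57 km.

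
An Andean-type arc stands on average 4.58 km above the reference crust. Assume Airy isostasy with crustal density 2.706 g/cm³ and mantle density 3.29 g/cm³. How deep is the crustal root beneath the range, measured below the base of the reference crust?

21.2 km

Equating mass per unit area of the two columns: the weight of the topography is balanced by the buoyancy of the root, ρ_c h = (ρ_m − ρ_c) r.
r = h · ρ_c / (ρ_m − ρ_c) = 4.58 km × 2.706 / (3.29 − 2.706) = 21.2 km.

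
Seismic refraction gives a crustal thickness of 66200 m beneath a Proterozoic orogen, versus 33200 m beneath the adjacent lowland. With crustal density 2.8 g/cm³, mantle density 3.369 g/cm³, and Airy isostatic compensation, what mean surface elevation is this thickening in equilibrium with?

5570 m

Excess crust Δ = 66200 m − 33200 m = 33000 m, split between elevation h and root r with h + r = Δ.
Airy balance ρ_c h = (ρ_m − ρ_c) r gives r = h ρ_c/(ρ_m − ρ_c), so h (1 + ρ_c/(ρ_m − ρ_c)) = Δ, i.e. h = Δ (ρ_m − ρ_c)/ρ_m.
h = 33000 m × 0.569/3.369 = 5570 m.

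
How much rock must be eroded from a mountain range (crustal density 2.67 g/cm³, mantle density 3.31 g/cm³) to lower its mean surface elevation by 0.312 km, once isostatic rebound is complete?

1.61 km

Net drop Δ = e − u = e − e ρ_c/ρ_m = e (ρ_m − ρ_c)/ρ_m.
e = Δ ρ_m/(ρ_m − ρ_c) = 0.312 km × 3.31/0.64 = 1.61 km.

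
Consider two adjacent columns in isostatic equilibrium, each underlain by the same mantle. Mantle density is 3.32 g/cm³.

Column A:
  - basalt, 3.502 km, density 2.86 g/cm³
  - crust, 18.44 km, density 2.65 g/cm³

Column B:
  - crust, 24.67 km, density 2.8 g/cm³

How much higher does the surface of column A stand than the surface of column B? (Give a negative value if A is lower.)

For any compensation level in the mantle, the mantle terms cancel and isostasy reduces to e = (Σt_A − Σt_B) − (Σ(ρt)_A − Σ(ρt)_B) / ρ_m.
Σt_A = 21.942 km; Σt_B = 24.67 km; Σ(ρt)_A = 58.88172; Σ(ρt)_B = 69.076 (in km·g/cm³).
e = (21.942 − 24.67) − (58.88172 − 69.076) / 3.32 = 0.343 km.

0.343 km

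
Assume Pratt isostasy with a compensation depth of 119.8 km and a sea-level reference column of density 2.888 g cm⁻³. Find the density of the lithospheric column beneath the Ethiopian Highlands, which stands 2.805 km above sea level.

2.82 g cm⁻³

Pratt balance: ρ_ref D = ρ (D + h).
ρ = ρ_ref D/(D + h) = 2.888 × 119.8 km/(119.8 km + 2.805 km) = 2.82 g cm⁻³.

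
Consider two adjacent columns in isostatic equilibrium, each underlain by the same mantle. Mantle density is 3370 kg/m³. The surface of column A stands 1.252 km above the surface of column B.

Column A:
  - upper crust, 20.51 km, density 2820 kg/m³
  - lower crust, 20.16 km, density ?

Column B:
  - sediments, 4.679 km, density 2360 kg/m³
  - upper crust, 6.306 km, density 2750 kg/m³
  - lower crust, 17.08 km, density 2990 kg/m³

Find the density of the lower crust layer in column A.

2970 kg/m³

Take the compensation level at the base of the deeper column (depth z_c below the surface of column A) and equate Σ ρ_i t_i down to z_c; mantle fills any gap and the z_c terms cancel.
Column A: 20.51×2820 + 20.16×ρ + (z_c − 40.67)×3370
Column B: 1.252×0 + 4.679×2360 + 6.306×2750 + 17.08×2990 + (z_c − 1.252 − 28.065)×3370
The z_c×3370 term appears on both sides and cancels. Collect the known terms of each column as K = Σ(ρt)_known − 3370 × (depth of known layers): K_A = 57838.2 − 3370×40.67 = −79219.7; K_B = 79453.14 − 3370×(1.252 + 28.065) = −19345.15.
Balance: K_A + 20.16×ρ = K_B, so ρ = (K_B − K_A)/20.16 = 59874.6/20.16 = 2970 kg/m³.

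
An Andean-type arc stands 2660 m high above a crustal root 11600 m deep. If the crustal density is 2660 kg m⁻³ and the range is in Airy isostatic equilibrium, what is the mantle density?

3270 kg m⁻³

Airy balance: ρ_c h = (ρ_m − ρ_c) r → ρ_m = ρ_c (1 + h/r).
ρ_m = 2660 × (1 + 2660 m/11600 m) = 3270 kg m⁻³.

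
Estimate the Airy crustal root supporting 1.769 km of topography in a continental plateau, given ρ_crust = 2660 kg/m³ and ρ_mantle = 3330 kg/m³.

For local isostatic compensation: the weight of the topography is balanced by the buoyancy of the root, ρ_c h = (ρ_m − ρ_c) r.
r = h · ρ_c / (ρ_m − ρ_c) = 1.769 km × 2660 / (3330 − 2660) = 7.02 km.

7.02 km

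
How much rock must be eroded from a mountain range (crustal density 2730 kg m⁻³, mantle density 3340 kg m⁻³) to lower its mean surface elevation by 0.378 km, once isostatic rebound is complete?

Net drop Δ = e − u = e − e ρ_c/ρ_m = e (ρ_m − ρ_c)/ρ_m.
e = Δ ρ_m/(ρ_m − ρ_c) = 0.378 km × 3340/610 = 2.07 km.

2.07 km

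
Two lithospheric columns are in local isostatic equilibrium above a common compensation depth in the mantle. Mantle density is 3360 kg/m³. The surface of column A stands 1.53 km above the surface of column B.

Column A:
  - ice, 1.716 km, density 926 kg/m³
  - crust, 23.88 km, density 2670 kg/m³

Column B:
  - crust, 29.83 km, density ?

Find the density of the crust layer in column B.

2840 kg/m³

Take the compensation level at the base of the deeper column (depth z_c below the surface of column A) and equate Σ ρ_i t_i down to z_c; mantle fills any gap and the z_c terms cancel.
Column A: 1.716×926 + 23.88×2670 + (z_c − 25.596)×3360
Column B: 1.53×0 + 29.83×ρ + (z_c − 1.53 − 29.83)×3360
The z_c×3360 term appears on both sides and cancels. Collect the known terms of each column as K = Σ(ρt)_known − 3360 × (depth of known layers): K_A = 65348.616 − 3360×25.596 = −20653.944; K_B = 0 − 3360×(1.53 + 29.83) = −105369.6.
Balance: K_A = K_B + 29.83×ρ, so ρ = (K_A − K_B)/29.83 = 84715.7/29.83 = 2840 kg/m³.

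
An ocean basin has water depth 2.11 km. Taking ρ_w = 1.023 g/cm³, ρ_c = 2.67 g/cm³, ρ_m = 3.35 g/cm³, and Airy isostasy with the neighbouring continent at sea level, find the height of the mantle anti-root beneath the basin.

5.11 km

By Archimedes' principle applied to the lithosphere: replacing crust with seawater at the top is compensated by replacing crust with mantle at the base: d (ρ_c − ρ_w) = a (ρ_m − ρ_c).
a = d (ρ_c − ρ_w)/(ρ_m − ρ_c) = 2.11 km × 1.647/0.68 = 5.11 km.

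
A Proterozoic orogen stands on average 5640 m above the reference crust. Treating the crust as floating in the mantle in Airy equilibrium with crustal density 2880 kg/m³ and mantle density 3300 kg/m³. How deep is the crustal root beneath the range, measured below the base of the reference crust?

38700 m

Equating mass per unit area of the two columns: the weight of the topography is balanced by the buoyancy of the root, ρ_c h = (ρ_m − ρ_c) r.
r = h · ρ_c / (ρ_m − ρ_c) = 5640 m × 2880 / (3300 − 2880) = 38700 m.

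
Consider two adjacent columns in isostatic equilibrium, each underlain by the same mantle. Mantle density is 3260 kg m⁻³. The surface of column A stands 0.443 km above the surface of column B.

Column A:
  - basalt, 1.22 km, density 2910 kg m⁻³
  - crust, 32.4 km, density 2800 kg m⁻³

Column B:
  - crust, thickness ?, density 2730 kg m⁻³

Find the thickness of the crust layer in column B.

Take the compensation level at the base of the deeper column (depth z_c below the surface of column A) and equate Σ ρ_i t_i down to z_c; mantle fills any gap and the z_c terms cancel.
Column A: 1.22×2910 + 32.4×2800 + (z_c − 33.62)×3260
Column B: 0.443×0 + x×2730 + (z_c − 0.443 − 0 − x)×3260
The z_c×3260 term appears on both sides and cancels. Collect the known terms of each column as K = Σ(ρt)_known − 3260 × (depth of known layers): K_A = 94270.2 − 3260×33.62 = −15331; K_B = 0 − 3260×(0.443 + 0) = −1444.18.
Balance: K_A = K_B − x×(3260 − 2730), so x = (K_B − K_A)/(3260 − 2730) = 13886.8/530 = 26.2 km.

26.2 km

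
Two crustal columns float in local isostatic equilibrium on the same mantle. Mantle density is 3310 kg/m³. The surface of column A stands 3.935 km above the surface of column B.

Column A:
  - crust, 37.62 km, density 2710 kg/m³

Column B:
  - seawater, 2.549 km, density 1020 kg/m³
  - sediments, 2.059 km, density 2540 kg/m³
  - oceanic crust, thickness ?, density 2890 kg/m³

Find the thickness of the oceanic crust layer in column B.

5.06 km

Take the compensation level at the base of the deeper column (depth z_c below the surface of column A) and equate Σ ρ_i t_i down to z_c; mantle fills any gap and the z_c terms cancel.
Column A: 37.62×2710 + (z_c − 37.62)×3310
Column B: 3.935×0 + 2.549×1020 + 2.059×2540 + x×2890 + (z_c − 3.935 − 4.608 − x)×3310
The z_c×3310 term appears on both sides and cancels. Collect the known terms of each column as K = Σ(ρt)_known − 3310 × (depth of known layers): K_A = 101950.2 − 3310×37.62 = −22572; K_B = 7829.84 − 3310×(3.935 + 4.608) = −20447.49.
Balance: K_A = K_B − x×(3310 − 2890), so x = (K_B − K_A)/(3310 − 2890) = 2124.51/420 = 5.06 km.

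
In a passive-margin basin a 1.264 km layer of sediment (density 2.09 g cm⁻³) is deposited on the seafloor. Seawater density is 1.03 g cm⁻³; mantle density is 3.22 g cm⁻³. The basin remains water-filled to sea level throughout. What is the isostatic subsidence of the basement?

Submarine loading: the sediment displaces seawater, and the subsidence is in turn flooded, so s (ρ_m − ρ_w) = t (ρ_sed − ρ_w).
s = 1.264 km × (2.09 − 1.03) / (3.22 − 1.03) = 0.612 km.

0.612 km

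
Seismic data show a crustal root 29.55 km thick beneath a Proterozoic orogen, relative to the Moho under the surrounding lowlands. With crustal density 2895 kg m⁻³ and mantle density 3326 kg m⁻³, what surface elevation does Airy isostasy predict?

4.4 km

In Airy isostatic equilibrium: ρ_c h = (ρ_m − ρ_c) r.
h = r (ρ_m − ρ_c) / ρ_c = 29.55 km × (3326 − 2895) / 2895 = 4.4 km.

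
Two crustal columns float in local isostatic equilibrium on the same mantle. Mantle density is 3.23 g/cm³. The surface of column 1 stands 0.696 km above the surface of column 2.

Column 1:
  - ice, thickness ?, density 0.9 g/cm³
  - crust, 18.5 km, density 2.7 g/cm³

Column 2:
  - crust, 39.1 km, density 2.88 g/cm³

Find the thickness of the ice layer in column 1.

2.63 km

Take the compensation level at the base of the deeper column (depth z_c below the surface of column 1) and equate Σ ρ_i t_i down to z_c; mantle fills any gap and the z_c terms cancel.
Column 1: x×0.9 + 18.5×2.7 + (z_c − 18.5 − x)×3.23
Column 2: 0.696×0 + 39.1×2.88 + (z_c − 0.696 − 39.1)×3.23
The z_c×3.23 term appears on both sides and cancels. Collect the known terms of each column as K = Σ(ρt)_known − 3.23 × (depth of known layers): K_1 = 49.95 − 3.23×18.5 = −9.805; K_2 = 112.608 − 3.23×(0.696 + 39.1) = −15.93308.
Balance: K_1 − x×(3.23 − 0.9) = K_2, so x = (K_1 − K_2)/(3.23 − 0.9) = 6.12808/2.33 = 2.63 km.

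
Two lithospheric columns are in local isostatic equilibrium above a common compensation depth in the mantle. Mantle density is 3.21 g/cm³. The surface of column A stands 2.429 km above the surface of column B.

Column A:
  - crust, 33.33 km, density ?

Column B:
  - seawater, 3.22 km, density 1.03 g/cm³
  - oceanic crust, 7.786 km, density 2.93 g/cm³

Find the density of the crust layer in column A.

2.7 g/cm³

Take the compensation level at the base of the deeper column (depth z_c below the surface of column A) and equate Σ ρ_i t_i down to z_c; mantle fills any gap and the z_c terms cancel.
Column A: 33.33×ρ + (z_c − 33.33)×3.21
Column B: 2.429×0 + 3.22×1.03 + 7.786×2.93 + (z_c − 2.429 − 11.006)×3.21
The z_c×3.21 term appears on both sides and cancels. Collect the known terms of each column as K = Σ(ρt)_known − 3.21 × (depth of known layers): K_A = 0 − 3.21×33.33 = −106.9893; K_B = 26.12958 − 3.21×(2.429 + 11.006) = −16.99677.
Balance: K_A + 33.33×ρ = K_B, so ρ = (K_B − K_A)/33.33 = 89.9925/33.33 = 2.7 g/cm³.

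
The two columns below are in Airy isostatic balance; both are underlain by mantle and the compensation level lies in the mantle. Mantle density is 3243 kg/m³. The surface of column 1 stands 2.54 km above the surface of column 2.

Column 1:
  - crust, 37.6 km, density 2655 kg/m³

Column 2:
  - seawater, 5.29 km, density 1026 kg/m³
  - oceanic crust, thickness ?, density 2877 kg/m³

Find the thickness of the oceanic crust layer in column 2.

5.86 km

Take the compensation level at the base of the deeper column (depth z_c below the surface of column 1) and equate Σ ρ_i t_i down to z_c; mantle fills any gap and the z_c terms cancel.
Column 1: 37.6×2655 + (z_c − 37.6)×3243
Column 2: 2.54×0 + 5.29×1026 + x×2877 + (z_c − 2.54 − 5.29 − x)×3243
The z_c×3243 term appears on both sides and cancels. Collect the known terms of each column as K = Σ(ρt)_known − 3243 × (depth of known layers): K_1 = 99828 − 3243×37.6 = −22108.8; K_2 = 5427.54 − 3243×(2.54 + 5.29) = −19965.15.
Balance: K_1 = K_2 − x×(3243 − 2877), so x = (K_2 − K_1)/(3243 − 2877) = 2143.65/366 = 5.86 km.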